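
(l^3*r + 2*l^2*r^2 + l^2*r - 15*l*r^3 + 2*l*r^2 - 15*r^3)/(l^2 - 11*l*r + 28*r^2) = r*(l^3 + 2*l^2*r + l^2 - 15*l*r^2 + 2*l*r - 15*r^2)/(l^2 - 11*l*r + 28*r^2)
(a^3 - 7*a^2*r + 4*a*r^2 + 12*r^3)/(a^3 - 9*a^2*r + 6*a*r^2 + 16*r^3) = (-a + 6*r)/(-a + 8*r)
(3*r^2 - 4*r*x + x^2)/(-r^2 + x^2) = (-3*r + x)/(r + x)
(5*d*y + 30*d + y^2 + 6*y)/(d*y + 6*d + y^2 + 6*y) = (5*d + y)/(d + y)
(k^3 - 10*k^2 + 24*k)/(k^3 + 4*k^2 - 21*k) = (k^2 - 10*k + 24)/(k^2 + 4*k - 21)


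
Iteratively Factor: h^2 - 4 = (h - 2)*(h + 2)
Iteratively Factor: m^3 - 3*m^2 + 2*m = (m - 2)*(m^2 - m) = m*(m - 2)*(m - 1)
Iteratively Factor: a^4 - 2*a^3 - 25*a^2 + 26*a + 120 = (a - 5)*(a^3 + 3*a^2 - 10*a - 24) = (a - 5)*(a - 3)*(a^2 + 6*a + 8) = (a - 5)*(a - 3)*(a + 4)*(a + 2)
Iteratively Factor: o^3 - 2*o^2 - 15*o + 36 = (o + 4)*(o^2 - 6*o + 9) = (o - 3)*(o + 4)*(o - 3)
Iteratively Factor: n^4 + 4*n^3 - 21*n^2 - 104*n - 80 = (n + 4)*(n^3 - 21*n - 20) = (n + 4)^2*(n^2 - 4*n - 5) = (n + 1)*(n + 4)^2*(n - 5)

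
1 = 1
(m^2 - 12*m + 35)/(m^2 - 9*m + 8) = (m^2 - 12*m + 35)/(m^2 - 9*m + 8)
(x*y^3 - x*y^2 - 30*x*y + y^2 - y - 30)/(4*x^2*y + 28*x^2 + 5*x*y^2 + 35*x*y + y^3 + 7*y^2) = (x*y^3 - x*y^2 - 30*x*y + y^2 - y - 30)/(4*x^2*y + 28*x^2 + 5*x*y^2 + 35*x*y + y^3 + 7*y^2)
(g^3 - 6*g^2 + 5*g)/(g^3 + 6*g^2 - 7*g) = (g - 5)/(g + 7)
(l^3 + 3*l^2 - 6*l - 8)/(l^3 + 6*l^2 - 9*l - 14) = (l + 4)/(l + 7)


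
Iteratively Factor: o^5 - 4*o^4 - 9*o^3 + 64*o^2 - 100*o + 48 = (o - 2)*(o^4 - 2*o^3 - 13*o^2 + 38*o - 24) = (o - 2)^2*(o^3 - 13*o + 12) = (o - 2)^2*(o - 1)*(o^2 + o - 12) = (o - 3)*(o - 2)^2*(o - 1)*(o + 4)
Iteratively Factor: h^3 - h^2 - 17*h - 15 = (h + 3)*(h^2 - 4*h - 5) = (h + 1)*(h + 3)*(h - 5)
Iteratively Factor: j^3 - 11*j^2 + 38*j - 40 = (j - 2)*(j^2 - 9*j + 20) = (j - 4)*(j - 2)*(j - 5)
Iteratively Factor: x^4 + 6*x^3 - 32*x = (x - 2)*(x^3 + 8*x^2 + 16*x) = (x - 2)*(x + 4)*(x^2 + 4*x) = (x - 2)*(x + 4)^2*(x)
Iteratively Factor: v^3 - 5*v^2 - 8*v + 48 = (v - 4)*(v^2 - v - 12) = (v - 4)^2*(v + 3)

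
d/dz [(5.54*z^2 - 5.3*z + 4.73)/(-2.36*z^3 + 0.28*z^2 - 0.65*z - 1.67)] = (13.0744*z^4 - 25.016*z^3 + 31.3714*z^2 - 21.1524*z + 11.9255)/(5.5696*z^6 - 1.3216*z^5 + 3.1464*z^4 + 7.5184*z^3 - 0.5127*z^2 + 2.171*z + 2.7889)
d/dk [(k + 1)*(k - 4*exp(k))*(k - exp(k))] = (1 - exp(k))*(k + 1)*(k - 4*exp(k)) - (k + 1)*(k - exp(k))*(4*exp(k) - 1) + (k - 4*exp(k))*(k - exp(k))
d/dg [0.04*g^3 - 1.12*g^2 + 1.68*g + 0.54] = 0.12*g^2 - 2.24*g + 1.68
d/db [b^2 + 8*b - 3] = 2*b + 8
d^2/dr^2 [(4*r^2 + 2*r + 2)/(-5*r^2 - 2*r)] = 4*(-5*r^3 - 75*r^2 - 30*r - 4)/(r^3*(125*r^3 + 150*r^2 + 60*r + 8))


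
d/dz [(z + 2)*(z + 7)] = 2*z + 9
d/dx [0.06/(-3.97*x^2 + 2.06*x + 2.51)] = (0.4764*x - 0.1236)/(-3.97*x^2 + 2.06*x + 2.51)^2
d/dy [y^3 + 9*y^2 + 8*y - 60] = 3*y^2 + 18*y + 8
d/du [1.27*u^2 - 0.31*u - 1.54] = 2.54*u - 0.31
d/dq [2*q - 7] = 2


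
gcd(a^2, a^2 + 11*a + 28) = 1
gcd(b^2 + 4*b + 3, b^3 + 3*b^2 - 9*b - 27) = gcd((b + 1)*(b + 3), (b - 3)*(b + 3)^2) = b + 3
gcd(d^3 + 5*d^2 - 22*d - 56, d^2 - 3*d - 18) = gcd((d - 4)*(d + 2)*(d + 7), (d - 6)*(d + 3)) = 1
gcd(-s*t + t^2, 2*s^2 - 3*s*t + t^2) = s - t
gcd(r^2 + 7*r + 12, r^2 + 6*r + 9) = r + 3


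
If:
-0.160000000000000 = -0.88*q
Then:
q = 0.18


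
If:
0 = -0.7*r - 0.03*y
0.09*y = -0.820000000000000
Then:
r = 0.39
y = -9.11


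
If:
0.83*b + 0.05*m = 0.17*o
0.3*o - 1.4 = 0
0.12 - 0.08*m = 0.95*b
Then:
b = 3.04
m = -34.61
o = 4.67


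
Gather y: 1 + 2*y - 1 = 2*y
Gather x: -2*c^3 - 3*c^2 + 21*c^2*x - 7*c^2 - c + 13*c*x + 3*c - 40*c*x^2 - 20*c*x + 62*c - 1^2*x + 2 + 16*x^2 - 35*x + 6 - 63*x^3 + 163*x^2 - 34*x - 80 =-2*c^3 - 10*c^2 + 64*c - 63*x^3 + x^2*(179 - 40*c) + x*(21*c^2 - 7*c - 70) - 72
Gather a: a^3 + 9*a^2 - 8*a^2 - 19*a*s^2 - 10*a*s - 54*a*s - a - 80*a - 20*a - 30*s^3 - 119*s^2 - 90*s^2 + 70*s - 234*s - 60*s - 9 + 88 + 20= a^3 + a^2 + a*(-19*s^2 - 64*s - 101) - 30*s^3 - 209*s^2 - 224*s + 99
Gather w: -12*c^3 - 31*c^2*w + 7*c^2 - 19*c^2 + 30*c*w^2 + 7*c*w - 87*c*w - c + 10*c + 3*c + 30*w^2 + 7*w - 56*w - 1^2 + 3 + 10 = -12*c^3 - 12*c^2 + 12*c + w^2*(30*c + 30) + w*(-31*c^2 - 80*c - 49) + 12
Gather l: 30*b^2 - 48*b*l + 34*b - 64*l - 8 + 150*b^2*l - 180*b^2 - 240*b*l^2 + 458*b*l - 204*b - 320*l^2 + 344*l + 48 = -150*b^2 - 170*b + l^2*(-240*b - 320) + l*(150*b^2 + 410*b + 280) + 40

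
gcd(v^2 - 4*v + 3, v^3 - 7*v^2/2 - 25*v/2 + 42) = v - 3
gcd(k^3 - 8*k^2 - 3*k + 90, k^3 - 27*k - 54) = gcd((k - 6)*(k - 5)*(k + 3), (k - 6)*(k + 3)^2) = k^2 - 3*k - 18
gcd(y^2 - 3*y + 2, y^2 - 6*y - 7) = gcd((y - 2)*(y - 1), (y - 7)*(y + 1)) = 1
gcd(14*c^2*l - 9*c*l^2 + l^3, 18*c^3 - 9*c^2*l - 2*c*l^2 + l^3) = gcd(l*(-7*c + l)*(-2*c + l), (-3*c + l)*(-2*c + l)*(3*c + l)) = 2*c - l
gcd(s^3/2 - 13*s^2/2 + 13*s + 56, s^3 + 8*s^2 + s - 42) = 1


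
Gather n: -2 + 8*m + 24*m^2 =24*m^2 + 8*m - 2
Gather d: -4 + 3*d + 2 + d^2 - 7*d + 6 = d^2 - 4*d + 4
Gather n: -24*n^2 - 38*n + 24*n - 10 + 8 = -24*n^2 - 14*n - 2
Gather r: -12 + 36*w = 36*w - 12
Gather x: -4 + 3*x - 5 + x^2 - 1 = x^2 + 3*x - 10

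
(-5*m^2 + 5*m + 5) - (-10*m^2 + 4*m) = 5*m^2 + m + 5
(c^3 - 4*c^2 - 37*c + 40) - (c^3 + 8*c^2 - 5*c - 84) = -12*c^2 - 32*c + 124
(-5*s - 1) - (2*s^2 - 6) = -2*s^2 - 5*s + 5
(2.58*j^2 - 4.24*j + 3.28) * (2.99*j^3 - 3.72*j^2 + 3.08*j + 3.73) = 7.7142*j^5 - 22.2752*j^4 + 33.5264*j^3 - 15.6374*j^2 - 5.7128*j + 12.2344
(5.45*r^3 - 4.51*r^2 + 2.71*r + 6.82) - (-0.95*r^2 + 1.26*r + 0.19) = 5.45*r^3 - 3.56*r^2 + 1.45*r + 6.63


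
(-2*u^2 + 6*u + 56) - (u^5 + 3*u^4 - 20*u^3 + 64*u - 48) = -u^5 - 3*u^4 + 20*u^3 - 2*u^2 - 58*u + 104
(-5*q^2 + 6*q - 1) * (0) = 0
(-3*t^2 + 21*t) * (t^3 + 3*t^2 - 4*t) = -3*t^5 + 12*t^4 + 75*t^3 - 84*t^2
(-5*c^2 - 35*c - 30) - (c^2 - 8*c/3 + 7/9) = -6*c^2 - 97*c/3 - 277/9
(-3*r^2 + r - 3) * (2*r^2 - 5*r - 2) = -6*r^4 + 17*r^3 - 5*r^2 + 13*r + 6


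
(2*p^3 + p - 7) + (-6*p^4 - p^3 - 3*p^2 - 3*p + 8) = -6*p^4 + p^3 - 3*p^2 - 2*p + 1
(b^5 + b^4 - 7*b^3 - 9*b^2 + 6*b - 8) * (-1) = -b^5 - b^4 + 7*b^3 + 9*b^2 - 6*b + 8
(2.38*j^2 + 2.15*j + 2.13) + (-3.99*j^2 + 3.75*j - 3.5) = -1.61*j^2 + 5.9*j - 1.37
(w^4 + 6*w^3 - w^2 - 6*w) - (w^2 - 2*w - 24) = w^4 + 6*w^3 - 2*w^2 - 4*w + 24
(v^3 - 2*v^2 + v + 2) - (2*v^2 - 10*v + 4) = v^3 - 4*v^2 + 11*v - 2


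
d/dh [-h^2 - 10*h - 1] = -2*h - 10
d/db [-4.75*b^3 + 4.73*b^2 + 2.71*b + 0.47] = -14.25*b^2 + 9.46*b + 2.71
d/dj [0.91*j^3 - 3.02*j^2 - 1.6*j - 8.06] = 2.73*j^2 - 6.04*j - 1.6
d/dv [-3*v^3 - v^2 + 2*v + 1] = -9*v^2 - 2*v + 2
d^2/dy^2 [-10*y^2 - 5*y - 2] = -20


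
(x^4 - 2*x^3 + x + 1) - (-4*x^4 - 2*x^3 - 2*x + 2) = 5*x^4 + 3*x - 1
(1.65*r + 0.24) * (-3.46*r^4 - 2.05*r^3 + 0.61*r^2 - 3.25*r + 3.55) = -5.709*r^5 - 4.2129*r^4 + 0.5145*r^3 - 5.2161*r^2 + 5.0775*r + 0.852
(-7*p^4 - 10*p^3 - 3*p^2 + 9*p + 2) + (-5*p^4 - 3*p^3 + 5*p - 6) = -12*p^4 - 13*p^3 - 3*p^2 + 14*p - 4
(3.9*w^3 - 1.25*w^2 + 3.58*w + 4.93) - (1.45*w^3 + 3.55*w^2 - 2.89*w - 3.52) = 2.45*w^3 - 4.8*w^2 + 6.47*w + 8.45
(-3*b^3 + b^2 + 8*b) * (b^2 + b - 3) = -3*b^5 - 2*b^4 + 18*b^3 + 5*b^2 - 24*b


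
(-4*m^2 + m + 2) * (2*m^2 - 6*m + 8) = -8*m^4 + 26*m^3 - 34*m^2 - 4*m + 16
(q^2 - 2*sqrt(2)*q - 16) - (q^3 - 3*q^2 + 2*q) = -q^3 + 4*q^2 - 2*sqrt(2)*q - 2*q - 16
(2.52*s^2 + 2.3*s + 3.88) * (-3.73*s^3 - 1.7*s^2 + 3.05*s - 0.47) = -9.3996*s^5 - 12.863*s^4 - 10.6964*s^3 - 0.765400000000001*s^2 + 10.753*s - 1.8236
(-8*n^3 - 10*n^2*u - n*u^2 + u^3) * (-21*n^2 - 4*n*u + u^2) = 168*n^5 + 242*n^4*u + 53*n^3*u^2 - 27*n^2*u^3 - 5*n*u^4 + u^5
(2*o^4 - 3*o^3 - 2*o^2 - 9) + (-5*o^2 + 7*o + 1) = 2*o^4 - 3*o^3 - 7*o^2 + 7*o - 8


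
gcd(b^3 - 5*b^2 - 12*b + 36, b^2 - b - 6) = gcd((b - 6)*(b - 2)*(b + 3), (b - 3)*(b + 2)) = 1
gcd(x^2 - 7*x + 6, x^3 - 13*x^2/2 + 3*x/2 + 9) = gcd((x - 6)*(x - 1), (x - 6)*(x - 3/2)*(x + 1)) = x - 6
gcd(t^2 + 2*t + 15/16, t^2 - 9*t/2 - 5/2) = 1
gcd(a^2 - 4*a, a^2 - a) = a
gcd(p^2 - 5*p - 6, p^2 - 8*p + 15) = 1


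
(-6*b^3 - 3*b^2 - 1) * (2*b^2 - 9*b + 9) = -12*b^5 + 48*b^4 - 27*b^3 - 29*b^2 + 9*b - 9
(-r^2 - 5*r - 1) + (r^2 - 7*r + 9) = 8 - 12*r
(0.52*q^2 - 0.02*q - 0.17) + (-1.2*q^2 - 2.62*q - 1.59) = -0.68*q^2 - 2.64*q - 1.76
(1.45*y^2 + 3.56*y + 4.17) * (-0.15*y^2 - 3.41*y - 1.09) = -0.2175*y^4 - 5.4785*y^3 - 14.3456*y^2 - 18.1001*y - 4.5453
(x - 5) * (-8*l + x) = -8*l*x + 40*l + x^2 - 5*x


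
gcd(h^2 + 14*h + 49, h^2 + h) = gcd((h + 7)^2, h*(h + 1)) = 1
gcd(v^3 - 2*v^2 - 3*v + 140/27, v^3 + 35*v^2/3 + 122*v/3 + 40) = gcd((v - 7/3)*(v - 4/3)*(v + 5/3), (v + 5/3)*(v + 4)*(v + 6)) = v + 5/3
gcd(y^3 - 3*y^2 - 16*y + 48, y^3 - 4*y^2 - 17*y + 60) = y^2 + y - 12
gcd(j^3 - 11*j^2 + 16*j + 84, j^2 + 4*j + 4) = j + 2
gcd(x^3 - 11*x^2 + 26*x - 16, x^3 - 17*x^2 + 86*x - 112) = x^2 - 10*x + 16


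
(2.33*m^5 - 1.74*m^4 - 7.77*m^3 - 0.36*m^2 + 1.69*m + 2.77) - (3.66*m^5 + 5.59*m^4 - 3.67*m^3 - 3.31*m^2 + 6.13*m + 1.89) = -1.33*m^5 - 7.33*m^4 - 4.1*m^3 + 2.95*m^2 - 4.44*m + 0.88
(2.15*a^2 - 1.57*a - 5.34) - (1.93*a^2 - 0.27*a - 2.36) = 0.22*a^2 - 1.3*a - 2.98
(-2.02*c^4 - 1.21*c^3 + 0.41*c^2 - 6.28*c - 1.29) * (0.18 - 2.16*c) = 4.3632*c^5 + 2.25*c^4 - 1.1034*c^3 + 13.6386*c^2 + 1.656*c - 0.2322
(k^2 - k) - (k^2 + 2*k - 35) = 35 - 3*k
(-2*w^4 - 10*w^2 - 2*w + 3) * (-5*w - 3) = 10*w^5 + 6*w^4 + 50*w^3 + 40*w^2 - 9*w - 9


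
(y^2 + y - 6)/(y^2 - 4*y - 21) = (y - 2)/(y - 7)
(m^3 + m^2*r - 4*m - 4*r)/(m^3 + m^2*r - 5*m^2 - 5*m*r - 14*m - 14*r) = (m - 2)/(m - 7)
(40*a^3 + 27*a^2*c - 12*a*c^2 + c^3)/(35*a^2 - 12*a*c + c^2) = (8*a^2 + 7*a*c - c^2)/(7*a - c)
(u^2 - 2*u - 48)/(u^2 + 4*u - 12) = (u - 8)/(u - 2)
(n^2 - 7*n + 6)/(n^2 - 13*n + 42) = (n - 1)/(n - 7)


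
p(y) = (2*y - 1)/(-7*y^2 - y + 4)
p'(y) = (2*y - 1)*(14*y + 1)/(-7*y^2 - y + 4)^2 + 2/(-7*y^2 - y + 4) = (-14*y^2 - 2*y + (2*y - 1)*(14*y + 1) + 8)/(7*y^2 + y - 4)^2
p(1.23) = -0.19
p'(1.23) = 0.18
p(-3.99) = 0.09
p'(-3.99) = 0.03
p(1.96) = -0.12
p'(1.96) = 0.05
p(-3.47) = 0.10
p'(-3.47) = 0.04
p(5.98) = -0.04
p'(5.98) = 0.01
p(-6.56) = 0.05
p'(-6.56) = 0.01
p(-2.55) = 0.16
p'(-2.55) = 0.09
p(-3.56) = 0.10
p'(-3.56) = 0.04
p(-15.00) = 0.02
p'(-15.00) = 0.00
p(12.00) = -0.02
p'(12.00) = 0.00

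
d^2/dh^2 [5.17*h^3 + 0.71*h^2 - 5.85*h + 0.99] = 31.02*h + 1.42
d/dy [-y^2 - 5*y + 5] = -2*y - 5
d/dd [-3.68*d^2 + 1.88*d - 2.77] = 1.88 - 7.36*d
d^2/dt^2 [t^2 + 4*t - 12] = 2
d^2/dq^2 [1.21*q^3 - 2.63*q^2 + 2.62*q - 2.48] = 7.26*q - 5.26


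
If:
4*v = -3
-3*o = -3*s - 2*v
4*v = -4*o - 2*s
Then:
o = 1/3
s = 5/6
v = -3/4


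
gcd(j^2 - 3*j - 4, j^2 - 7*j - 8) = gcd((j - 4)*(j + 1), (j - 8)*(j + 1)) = j + 1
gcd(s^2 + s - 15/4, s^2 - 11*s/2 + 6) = s - 3/2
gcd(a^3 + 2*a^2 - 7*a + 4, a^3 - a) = a - 1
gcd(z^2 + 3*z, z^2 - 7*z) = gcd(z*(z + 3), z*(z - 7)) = z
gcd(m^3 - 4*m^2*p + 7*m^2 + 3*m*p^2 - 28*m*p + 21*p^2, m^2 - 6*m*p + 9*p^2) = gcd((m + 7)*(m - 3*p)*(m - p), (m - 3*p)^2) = -m + 3*p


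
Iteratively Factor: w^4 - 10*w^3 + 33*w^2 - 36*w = (w - 4)*(w^3 - 6*w^2 + 9*w) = (w - 4)*(w - 3)*(w^2 - 3*w) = (w - 4)*(w - 3)^2*(w)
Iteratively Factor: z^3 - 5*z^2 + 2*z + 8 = (z - 4)*(z^2 - z - 2) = (z - 4)*(z + 1)*(z - 2)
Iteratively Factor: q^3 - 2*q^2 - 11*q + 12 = (q + 3)*(q^2 - 5*q + 4) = (q - 4)*(q + 3)*(q - 1)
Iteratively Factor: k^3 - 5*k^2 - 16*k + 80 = (k - 5)*(k^2 - 16) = (k - 5)*(k - 4)*(k + 4)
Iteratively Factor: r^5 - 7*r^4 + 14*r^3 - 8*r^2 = (r - 4)*(r^4 - 3*r^3 + 2*r^2) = r*(r - 4)*(r^3 - 3*r^2 + 2*r) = r^2*(r - 4)*(r^2 - 3*r + 2) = r^2*(r - 4)*(r - 2)*(r - 1)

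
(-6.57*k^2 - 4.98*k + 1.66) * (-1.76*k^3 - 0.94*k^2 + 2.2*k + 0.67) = 11.5632*k^5 + 14.9406*k^4 - 12.6944*k^3 - 16.9183*k^2 + 0.315399999999999*k + 1.1122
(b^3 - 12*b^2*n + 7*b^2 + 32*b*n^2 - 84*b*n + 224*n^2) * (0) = 0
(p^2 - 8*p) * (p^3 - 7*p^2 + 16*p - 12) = p^5 - 15*p^4 + 72*p^3 - 140*p^2 + 96*p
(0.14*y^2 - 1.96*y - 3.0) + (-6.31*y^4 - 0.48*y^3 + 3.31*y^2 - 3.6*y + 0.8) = -6.31*y^4 - 0.48*y^3 + 3.45*y^2 - 5.56*y - 2.2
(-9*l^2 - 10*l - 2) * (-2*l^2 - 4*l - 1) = 18*l^4 + 56*l^3 + 53*l^2 + 18*l + 2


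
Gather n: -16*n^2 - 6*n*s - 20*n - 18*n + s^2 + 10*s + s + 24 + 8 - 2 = -16*n^2 + n*(-6*s - 38) + s^2 + 11*s + 30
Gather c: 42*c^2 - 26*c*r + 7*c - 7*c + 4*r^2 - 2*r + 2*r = 42*c^2 - 26*c*r + 4*r^2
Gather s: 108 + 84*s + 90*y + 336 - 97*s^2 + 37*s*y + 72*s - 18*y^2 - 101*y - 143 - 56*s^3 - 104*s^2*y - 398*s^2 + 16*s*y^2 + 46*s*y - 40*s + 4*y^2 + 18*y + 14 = -56*s^3 + s^2*(-104*y - 495) + s*(16*y^2 + 83*y + 116) - 14*y^2 + 7*y + 315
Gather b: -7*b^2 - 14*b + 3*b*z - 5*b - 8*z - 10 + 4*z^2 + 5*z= -7*b^2 + b*(3*z - 19) + 4*z^2 - 3*z - 10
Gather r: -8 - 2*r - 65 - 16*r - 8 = -18*r - 81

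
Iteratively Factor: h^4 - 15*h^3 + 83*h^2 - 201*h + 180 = (h - 5)*(h^3 - 10*h^2 + 33*h - 36) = (h - 5)*(h - 3)*(h^2 - 7*h + 12) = (h - 5)*(h - 4)*(h - 3)*(h - 3)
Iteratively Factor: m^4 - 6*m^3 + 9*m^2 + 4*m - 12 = (m + 1)*(m^3 - 7*m^2 + 16*m - 12) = (m - 2)*(m + 1)*(m^2 - 5*m + 6) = (m - 2)^2*(m + 1)*(m - 3)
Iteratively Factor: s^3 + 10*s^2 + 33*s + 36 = (s + 4)*(s^2 + 6*s + 9) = (s + 3)*(s + 4)*(s + 3)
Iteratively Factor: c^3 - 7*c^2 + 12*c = (c - 3)*(c^2 - 4*c) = c*(c - 3)*(c - 4)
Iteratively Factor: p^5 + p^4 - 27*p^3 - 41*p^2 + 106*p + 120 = (p - 2)*(p^4 + 3*p^3 - 21*p^2 - 83*p - 60) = (p - 2)*(p + 3)*(p^3 - 21*p - 20) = (p - 2)*(p + 3)*(p + 4)*(p^2 - 4*p - 5) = (p - 5)*(p - 2)*(p + 3)*(p + 4)*(p + 1)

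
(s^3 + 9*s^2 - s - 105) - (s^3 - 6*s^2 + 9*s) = 15*s^2 - 10*s - 105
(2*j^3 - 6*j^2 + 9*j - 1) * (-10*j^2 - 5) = -20*j^5 + 60*j^4 - 100*j^3 + 40*j^2 - 45*j + 5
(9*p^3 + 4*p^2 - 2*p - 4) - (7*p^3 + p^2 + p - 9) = 2*p^3 + 3*p^2 - 3*p + 5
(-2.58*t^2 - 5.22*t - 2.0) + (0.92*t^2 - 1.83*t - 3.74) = -1.66*t^2 - 7.05*t - 5.74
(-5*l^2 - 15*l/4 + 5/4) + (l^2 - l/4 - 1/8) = -4*l^2 - 4*l + 9/8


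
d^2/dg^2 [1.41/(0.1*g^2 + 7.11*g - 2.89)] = (-0.0282*g^2 - 2.00502*g + 1.41*(0.2*g + 7.11)*(0.4*g + 14.22) + 0.81498)/(0.1*g^2 + 7.11*g - 2.89)^3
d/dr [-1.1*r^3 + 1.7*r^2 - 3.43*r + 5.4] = -3.3*r^2 + 3.4*r - 3.43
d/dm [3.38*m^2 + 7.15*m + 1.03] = 6.76*m + 7.15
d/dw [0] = 0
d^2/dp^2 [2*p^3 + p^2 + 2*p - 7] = 12*p + 2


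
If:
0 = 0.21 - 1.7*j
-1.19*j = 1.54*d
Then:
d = -0.10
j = 0.12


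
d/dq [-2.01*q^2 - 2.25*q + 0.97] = -4.02*q - 2.25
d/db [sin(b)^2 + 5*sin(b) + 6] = (2*sin(b) + 5)*cos(b)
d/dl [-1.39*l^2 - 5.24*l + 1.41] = -2.78*l - 5.24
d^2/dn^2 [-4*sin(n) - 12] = 4*sin(n)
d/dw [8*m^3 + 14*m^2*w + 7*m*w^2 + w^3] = 14*m^2 + 14*m*w + 3*w^2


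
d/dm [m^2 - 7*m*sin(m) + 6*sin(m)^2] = -7*m*cos(m) + 2*m - 7*sin(m) + 6*sin(2*m)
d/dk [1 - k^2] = -2*k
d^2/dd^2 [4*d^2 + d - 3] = 8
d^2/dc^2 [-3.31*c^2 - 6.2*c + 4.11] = -6.62000000000000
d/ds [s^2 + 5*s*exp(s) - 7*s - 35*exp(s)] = 5*s*exp(s) + 2*s - 30*exp(s) - 7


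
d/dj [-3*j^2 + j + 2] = 1 - 6*j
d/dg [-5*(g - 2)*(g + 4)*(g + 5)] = -15*g^2 - 70*g - 10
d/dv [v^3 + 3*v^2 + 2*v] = 3*v^2 + 6*v + 2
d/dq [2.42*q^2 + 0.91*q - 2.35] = 4.84*q + 0.91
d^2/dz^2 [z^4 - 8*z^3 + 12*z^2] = 12*z^2 - 48*z + 24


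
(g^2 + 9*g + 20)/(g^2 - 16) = (g + 5)/(g - 4)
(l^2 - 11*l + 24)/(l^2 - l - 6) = (l - 8)/(l + 2)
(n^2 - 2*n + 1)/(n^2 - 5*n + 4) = (n - 1)/(n - 4)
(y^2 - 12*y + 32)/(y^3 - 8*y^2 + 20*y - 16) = (y - 8)/(y^2 - 4*y + 4)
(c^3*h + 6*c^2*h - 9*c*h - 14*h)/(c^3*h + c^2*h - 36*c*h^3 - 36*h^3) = (c^2 + 5*c - 14)/(c^2 - 36*h^2)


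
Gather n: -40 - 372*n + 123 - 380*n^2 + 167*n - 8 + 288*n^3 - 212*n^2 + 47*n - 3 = 288*n^3 - 592*n^2 - 158*n + 72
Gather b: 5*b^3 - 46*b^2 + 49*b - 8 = 5*b^3 - 46*b^2 + 49*b - 8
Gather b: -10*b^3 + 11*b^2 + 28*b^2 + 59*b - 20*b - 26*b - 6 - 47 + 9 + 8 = -10*b^3 + 39*b^2 + 13*b - 36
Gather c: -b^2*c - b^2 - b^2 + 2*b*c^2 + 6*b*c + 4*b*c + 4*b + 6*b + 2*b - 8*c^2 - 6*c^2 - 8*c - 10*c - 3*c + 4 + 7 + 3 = -2*b^2 + 12*b + c^2*(2*b - 14) + c*(-b^2 + 10*b - 21) + 14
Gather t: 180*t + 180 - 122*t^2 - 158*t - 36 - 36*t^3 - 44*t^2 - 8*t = -36*t^3 - 166*t^2 + 14*t + 144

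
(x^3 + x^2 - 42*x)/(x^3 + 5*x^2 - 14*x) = (x - 6)/(x - 2)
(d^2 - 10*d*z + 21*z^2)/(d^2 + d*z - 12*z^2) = (d - 7*z)/(d + 4*z)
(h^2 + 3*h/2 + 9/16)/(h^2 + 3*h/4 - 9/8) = (16*h^2 + 24*h + 9)/(2*(8*h^2 + 6*h - 9))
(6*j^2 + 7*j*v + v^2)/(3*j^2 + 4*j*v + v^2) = (6*j + v)/(3*j + v)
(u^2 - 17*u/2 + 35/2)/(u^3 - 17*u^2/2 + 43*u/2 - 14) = (u - 5)/(u^2 - 5*u + 4)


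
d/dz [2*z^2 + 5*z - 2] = 4*z + 5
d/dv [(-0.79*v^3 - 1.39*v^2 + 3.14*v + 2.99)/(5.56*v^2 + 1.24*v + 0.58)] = (-4.3924*v^4 - 1.9592*v^3 - 20.5566*v^2 - 34.8612*v - 1.8864)/(30.9136*v^4 + 13.7888*v^3 + 7.9872*v^2 + 1.4384*v + 0.3364)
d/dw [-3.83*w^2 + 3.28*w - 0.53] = 3.28 - 7.66*w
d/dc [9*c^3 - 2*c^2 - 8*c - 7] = 27*c^2 - 4*c - 8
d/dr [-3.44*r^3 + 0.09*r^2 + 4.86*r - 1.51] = -10.32*r^2 + 0.18*r + 4.86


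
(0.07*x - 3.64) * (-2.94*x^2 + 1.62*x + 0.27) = -0.2058*x^3 + 10.815*x^2 - 5.8779*x - 0.9828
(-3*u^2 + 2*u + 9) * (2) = -6*u^2 + 4*u + 18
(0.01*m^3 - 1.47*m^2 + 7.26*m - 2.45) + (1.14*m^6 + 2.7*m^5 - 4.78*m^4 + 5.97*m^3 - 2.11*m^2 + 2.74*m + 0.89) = 1.14*m^6 + 2.7*m^5 - 4.78*m^4 + 5.98*m^3 - 3.58*m^2 + 10.0*m - 1.56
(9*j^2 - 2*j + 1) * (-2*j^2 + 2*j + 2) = -18*j^4 + 22*j^3 + 12*j^2 - 2*j + 2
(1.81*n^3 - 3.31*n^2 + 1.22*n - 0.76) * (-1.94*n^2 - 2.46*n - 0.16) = -3.5114*n^5 + 1.9688*n^4 + 5.4862*n^3 - 0.9972*n^2 + 1.6744*n + 0.1216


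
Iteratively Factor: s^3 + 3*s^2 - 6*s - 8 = (s + 4)*(s^2 - s - 2) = (s + 1)*(s + 4)*(s - 2)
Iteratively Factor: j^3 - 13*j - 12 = (j + 3)*(j^2 - 3*j - 4) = (j - 4)*(j + 3)*(j + 1)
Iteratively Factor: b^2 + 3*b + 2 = (b + 2)*(b + 1)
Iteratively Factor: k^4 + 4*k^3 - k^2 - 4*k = (k + 4)*(k^3 - k) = (k - 1)*(k + 4)*(k^2 + k) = k*(k - 1)*(k + 4)*(k + 1)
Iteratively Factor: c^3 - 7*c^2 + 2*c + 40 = (c - 5)*(c^2 - 2*c - 8) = (c - 5)*(c + 2)*(c - 4)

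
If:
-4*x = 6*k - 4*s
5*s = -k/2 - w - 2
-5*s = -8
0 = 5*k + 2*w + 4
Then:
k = 4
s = 8/5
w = -12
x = -22/5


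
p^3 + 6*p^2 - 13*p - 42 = (p - 3)*(p + 2)*(p + 7)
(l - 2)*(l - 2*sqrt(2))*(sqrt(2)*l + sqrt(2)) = sqrt(2)*l^3 - 4*l^2 - sqrt(2)*l^2 - 2*sqrt(2)*l + 4*l + 8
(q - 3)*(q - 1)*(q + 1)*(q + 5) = q^4 + 2*q^3 - 16*q^2 - 2*q + 15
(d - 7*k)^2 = d^2 - 14*d*k + 49*k^2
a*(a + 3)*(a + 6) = a^3 + 9*a^2 + 18*a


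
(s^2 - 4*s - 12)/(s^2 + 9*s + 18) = (s^2 - 4*s - 12)/(s^2 + 9*s + 18)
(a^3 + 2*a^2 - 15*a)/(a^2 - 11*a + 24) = a*(a + 5)/(a - 8)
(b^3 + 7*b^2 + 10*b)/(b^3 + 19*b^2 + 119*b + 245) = b*(b + 2)/(b^2 + 14*b + 49)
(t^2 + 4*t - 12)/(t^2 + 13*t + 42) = (t - 2)/(t + 7)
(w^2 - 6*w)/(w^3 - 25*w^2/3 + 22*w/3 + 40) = 3*w/(3*w^2 - 7*w - 20)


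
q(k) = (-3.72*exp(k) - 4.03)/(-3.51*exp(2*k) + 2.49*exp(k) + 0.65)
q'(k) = (-3.72*exp(k) - 4.03)*(7.02*exp(2*k) - 2.49*exp(k))/(-3.51*exp(2*k) + 2.49*exp(k) + 0.65)^2 - 3.72*exp(k)/(-3.51*exp(2*k) + 2.49*exp(k) + 0.65)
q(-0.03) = 31.94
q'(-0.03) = -545.10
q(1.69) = 0.27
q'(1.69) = -0.36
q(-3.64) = -5.79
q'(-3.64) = 0.35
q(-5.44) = -6.12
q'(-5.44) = 0.07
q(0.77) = 1.17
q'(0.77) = -2.31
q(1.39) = 0.41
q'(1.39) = -0.60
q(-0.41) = -8.59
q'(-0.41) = -19.60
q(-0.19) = -23.01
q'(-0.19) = -214.31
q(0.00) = 20.95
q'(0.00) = -246.39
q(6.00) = 0.00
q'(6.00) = 0.00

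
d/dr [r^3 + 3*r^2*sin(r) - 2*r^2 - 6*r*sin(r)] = 3*r^2*cos(r) + 3*r^2 - 6*sqrt(2)*r*cos(r + pi/4) - 4*r - 6*sin(r)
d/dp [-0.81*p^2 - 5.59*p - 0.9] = -1.62*p - 5.59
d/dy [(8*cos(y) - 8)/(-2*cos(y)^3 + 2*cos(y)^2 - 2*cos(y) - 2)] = 128*(-cos(y)^3 + 2*cos(y)^2 - cos(y) + 1)*sin(y)/(4*sin(y)^2 + 7*cos(y) + cos(3*y))^2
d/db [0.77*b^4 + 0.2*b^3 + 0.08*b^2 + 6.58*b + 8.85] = 3.08*b^3 + 0.6*b^2 + 0.16*b + 6.58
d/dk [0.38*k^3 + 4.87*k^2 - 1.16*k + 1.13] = 1.14*k^2 + 9.74*k - 1.16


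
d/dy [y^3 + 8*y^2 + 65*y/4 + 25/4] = 3*y^2 + 16*y + 65/4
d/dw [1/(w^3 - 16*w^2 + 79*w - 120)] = (-3*w^2 + 32*w - 79)/(w^3 - 16*w^2 + 79*w - 120)^2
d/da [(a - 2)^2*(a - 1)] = (a - 2)*(3*a - 4)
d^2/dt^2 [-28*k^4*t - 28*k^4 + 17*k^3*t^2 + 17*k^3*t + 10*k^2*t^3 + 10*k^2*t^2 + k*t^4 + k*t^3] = 2*k*(17*k^2 + 30*k*t + 10*k + 6*t^2 + 3*t)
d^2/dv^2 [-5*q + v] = 0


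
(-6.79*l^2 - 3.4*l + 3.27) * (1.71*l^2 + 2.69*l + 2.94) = -11.6109*l^4 - 24.0791*l^3 - 23.5169*l^2 - 1.1997*l + 9.6138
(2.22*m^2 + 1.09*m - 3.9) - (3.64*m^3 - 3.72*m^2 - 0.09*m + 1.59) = -3.64*m^3 + 5.94*m^2 + 1.18*m - 5.49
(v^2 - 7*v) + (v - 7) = v^2 - 6*v - 7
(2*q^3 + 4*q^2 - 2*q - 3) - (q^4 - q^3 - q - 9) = -q^4 + 3*q^3 + 4*q^2 - q + 6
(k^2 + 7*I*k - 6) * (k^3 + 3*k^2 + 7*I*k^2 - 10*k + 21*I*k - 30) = k^5 + 3*k^4 + 14*I*k^4 - 65*k^3 + 42*I*k^3 - 195*k^2 - 112*I*k^2 + 60*k - 336*I*k + 180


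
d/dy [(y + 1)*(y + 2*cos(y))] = y - (y + 1)*(2*sin(y) - 1) + 2*cos(y)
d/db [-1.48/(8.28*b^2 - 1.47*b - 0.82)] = (24.5088*b - 2.1756)/(-8.28*b^2 + 1.47*b + 0.82)^2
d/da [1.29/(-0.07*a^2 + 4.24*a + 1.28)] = (0.1806*a - 5.4696)/(-0.07*a^2 + 4.24*a + 1.28)^2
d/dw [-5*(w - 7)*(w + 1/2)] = 65/2 - 10*w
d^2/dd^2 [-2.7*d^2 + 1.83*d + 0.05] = -5.40000000000000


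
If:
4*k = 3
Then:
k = 3/4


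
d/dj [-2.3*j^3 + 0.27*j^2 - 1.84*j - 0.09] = -6.9*j^2 + 0.54*j - 1.84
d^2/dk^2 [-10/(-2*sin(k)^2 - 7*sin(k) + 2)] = 10*(-16*sin(k)^4 - 42*sin(k)^3 - 41*sin(k)^2 + 70*sin(k) + 106)/(7*sin(k) - cos(2*k) - 1)^3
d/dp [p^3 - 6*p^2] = 3*p*(p - 4)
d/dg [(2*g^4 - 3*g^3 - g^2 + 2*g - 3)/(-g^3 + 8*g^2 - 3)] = (-2*g^6 + 32*g^5 - 25*g^4 - 20*g^3 + 2*g^2 + 54*g - 6)/(g^6 - 16*g^5 + 64*g^4 + 6*g^3 - 48*g^2 + 9)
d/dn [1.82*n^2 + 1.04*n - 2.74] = 3.64*n + 1.04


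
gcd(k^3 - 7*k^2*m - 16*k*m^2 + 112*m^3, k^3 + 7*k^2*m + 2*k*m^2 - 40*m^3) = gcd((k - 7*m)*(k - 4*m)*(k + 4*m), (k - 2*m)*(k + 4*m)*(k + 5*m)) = k + 4*m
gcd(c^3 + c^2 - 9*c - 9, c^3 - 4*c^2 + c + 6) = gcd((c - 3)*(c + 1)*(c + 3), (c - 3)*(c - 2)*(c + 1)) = c^2 - 2*c - 3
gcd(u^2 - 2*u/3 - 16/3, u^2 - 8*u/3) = u - 8/3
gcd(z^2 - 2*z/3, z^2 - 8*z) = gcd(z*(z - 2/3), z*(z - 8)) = z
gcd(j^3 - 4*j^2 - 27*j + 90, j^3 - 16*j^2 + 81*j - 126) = j^2 - 9*j + 18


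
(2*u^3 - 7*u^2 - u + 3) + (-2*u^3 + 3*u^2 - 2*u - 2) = -4*u^2 - 3*u + 1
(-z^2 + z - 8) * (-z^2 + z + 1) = z^4 - 2*z^3 + 8*z^2 - 7*z - 8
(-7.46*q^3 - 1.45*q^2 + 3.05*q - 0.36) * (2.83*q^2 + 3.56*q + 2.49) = -21.1118*q^5 - 30.6611*q^4 - 15.1059*q^3 + 6.2287*q^2 + 6.3129*q - 0.8964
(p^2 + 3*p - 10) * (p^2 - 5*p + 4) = p^4 - 2*p^3 - 21*p^2 + 62*p - 40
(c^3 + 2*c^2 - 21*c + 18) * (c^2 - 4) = c^5 + 2*c^4 - 25*c^3 + 10*c^2 + 84*c - 72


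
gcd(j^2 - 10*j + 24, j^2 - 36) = j - 6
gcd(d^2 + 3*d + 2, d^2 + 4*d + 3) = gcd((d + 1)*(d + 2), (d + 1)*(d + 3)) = d + 1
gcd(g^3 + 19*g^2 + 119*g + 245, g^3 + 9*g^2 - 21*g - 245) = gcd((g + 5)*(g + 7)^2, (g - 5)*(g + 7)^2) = g^2 + 14*g + 49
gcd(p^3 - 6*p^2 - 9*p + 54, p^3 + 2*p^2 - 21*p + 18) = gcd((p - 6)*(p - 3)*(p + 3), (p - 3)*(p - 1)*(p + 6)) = p - 3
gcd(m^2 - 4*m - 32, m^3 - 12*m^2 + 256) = m^2 - 4*m - 32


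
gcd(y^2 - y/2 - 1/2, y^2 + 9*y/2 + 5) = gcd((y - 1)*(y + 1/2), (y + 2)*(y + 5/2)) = 1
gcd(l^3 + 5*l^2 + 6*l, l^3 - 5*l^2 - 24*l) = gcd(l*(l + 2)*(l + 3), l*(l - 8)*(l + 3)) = l^2 + 3*l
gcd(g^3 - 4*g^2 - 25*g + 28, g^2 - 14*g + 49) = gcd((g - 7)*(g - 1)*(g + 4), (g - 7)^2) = g - 7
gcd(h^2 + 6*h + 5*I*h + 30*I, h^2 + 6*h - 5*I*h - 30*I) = h + 6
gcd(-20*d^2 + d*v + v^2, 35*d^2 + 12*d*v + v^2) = 5*d + v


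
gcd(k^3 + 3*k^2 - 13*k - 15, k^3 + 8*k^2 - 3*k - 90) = k^2 + 2*k - 15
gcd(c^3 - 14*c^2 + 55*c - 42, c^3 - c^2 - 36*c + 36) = c^2 - 7*c + 6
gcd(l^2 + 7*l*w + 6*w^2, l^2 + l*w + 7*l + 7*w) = l + w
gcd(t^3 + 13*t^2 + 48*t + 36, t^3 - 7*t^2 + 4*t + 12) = t + 1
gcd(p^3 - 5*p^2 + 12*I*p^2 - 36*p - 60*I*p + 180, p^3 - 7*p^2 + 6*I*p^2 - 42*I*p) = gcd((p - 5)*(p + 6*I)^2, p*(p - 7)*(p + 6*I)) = p + 6*I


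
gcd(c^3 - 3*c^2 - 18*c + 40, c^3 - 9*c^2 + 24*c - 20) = c^2 - 7*c + 10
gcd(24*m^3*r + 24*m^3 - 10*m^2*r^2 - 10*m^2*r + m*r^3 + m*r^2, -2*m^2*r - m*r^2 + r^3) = 1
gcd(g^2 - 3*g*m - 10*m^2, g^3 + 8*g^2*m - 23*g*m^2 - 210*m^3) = g - 5*m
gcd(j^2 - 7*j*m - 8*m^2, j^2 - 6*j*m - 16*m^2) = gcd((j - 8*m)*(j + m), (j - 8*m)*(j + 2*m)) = j - 8*m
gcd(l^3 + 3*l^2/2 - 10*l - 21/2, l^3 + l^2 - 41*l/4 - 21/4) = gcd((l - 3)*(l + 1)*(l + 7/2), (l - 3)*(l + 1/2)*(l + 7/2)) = l^2 + l/2 - 21/2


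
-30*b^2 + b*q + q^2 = (-5*b + q)*(6*b + q)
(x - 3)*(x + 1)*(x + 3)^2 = x^4 + 4*x^3 - 6*x^2 - 36*x - 27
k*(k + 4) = k^2 + 4*k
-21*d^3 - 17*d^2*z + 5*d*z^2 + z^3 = (-3*d + z)*(d + z)*(7*d + z)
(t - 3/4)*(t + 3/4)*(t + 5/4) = t^3 + 5*t^2/4 - 9*t/16 - 45/64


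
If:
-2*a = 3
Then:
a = -3/2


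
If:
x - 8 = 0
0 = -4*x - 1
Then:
No Solution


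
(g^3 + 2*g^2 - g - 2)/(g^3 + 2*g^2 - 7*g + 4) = (g^2 + 3*g + 2)/(g^2 + 3*g - 4)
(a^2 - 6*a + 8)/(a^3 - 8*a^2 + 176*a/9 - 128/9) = 9*(a - 2)/(9*a^2 - 36*a + 32)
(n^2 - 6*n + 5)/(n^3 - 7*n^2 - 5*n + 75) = (n - 1)/(n^2 - 2*n - 15)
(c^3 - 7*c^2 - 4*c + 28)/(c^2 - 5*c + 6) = (c^2 - 5*c - 14)/(c - 3)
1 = 1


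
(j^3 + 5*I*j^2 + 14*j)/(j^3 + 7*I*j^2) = (j - 2*I)/j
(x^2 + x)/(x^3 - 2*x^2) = (x + 1)/(x*(x - 2))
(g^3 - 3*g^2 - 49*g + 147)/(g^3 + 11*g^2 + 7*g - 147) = (g - 7)/(g + 7)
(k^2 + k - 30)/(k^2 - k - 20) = (k + 6)/(k + 4)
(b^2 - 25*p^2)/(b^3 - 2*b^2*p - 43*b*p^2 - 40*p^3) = (-b + 5*p)/(-b^2 + 7*b*p + 8*p^2)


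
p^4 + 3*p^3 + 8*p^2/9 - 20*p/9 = p*(p - 2/3)*(p + 5/3)*(p + 2)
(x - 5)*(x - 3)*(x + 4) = x^3 - 4*x^2 - 17*x + 60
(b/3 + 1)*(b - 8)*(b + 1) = b^3/3 - 4*b^2/3 - 29*b/3 - 8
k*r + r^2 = r*(k + r)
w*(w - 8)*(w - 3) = w^3 - 11*w^2 + 24*w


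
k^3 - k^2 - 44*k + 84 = (k - 6)*(k - 2)*(k + 7)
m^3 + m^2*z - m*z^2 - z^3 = (m - z)*(m + z)^2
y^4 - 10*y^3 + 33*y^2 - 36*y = y*(y - 4)*(y - 3)^2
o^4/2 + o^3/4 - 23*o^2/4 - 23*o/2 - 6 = (o/2 + 1)*(o - 4)*(o + 1)*(o + 3/2)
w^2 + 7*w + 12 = (w + 3)*(w + 4)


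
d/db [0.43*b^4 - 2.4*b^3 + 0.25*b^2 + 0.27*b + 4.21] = 1.72*b^3 - 7.2*b^2 + 0.5*b + 0.27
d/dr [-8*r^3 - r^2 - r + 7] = -24*r^2 - 2*r - 1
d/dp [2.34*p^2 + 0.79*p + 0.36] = 4.68*p + 0.79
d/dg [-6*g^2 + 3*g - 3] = 3 - 12*g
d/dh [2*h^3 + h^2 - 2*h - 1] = 6*h^2 + 2*h - 2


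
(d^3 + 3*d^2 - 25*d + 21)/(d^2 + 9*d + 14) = (d^2 - 4*d + 3)/(d + 2)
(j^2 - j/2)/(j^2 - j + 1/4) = 2*j/(2*j - 1)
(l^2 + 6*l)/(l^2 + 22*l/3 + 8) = 3*l/(3*l + 4)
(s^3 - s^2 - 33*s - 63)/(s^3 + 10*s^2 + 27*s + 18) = (s^2 - 4*s - 21)/(s^2 + 7*s + 6)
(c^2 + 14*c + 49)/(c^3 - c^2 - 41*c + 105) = (c + 7)/(c^2 - 8*c + 15)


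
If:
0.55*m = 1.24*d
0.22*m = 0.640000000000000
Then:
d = 1.29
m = 2.91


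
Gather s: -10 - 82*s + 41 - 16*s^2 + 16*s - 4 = -16*s^2 - 66*s + 27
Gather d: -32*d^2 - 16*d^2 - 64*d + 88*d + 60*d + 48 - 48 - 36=-48*d^2 + 84*d - 36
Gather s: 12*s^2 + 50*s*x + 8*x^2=12*s^2 + 50*s*x + 8*x^2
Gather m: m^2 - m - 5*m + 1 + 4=m^2 - 6*m + 5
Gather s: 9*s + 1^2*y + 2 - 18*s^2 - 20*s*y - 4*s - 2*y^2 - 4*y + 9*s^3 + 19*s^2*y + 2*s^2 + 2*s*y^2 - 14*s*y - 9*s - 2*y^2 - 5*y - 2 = 9*s^3 + s^2*(19*y - 16) + s*(2*y^2 - 34*y - 4) - 4*y^2 - 8*y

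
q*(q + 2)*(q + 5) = q^3 + 7*q^2 + 10*q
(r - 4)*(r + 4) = r^2 - 16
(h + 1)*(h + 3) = h^2 + 4*h + 3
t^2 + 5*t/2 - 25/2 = (t - 5/2)*(t + 5)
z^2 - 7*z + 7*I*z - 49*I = (z - 7)*(z + 7*I)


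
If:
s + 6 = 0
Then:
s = -6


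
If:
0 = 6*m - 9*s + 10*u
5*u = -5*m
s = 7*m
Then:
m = 0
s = 0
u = 0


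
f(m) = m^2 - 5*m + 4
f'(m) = 2*m - 5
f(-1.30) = 12.19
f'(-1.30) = -7.60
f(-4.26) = 43.45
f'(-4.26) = -13.52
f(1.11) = -0.32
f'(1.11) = -2.78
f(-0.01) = 4.05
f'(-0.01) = -5.02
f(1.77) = -1.72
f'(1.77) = -1.46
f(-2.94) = 27.34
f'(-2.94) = -10.88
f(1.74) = -1.67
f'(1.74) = -1.52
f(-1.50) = 13.75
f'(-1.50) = -8.00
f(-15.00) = 304.00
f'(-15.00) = -35.00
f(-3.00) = 28.00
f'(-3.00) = -11.00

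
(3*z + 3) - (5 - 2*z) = 5*z - 2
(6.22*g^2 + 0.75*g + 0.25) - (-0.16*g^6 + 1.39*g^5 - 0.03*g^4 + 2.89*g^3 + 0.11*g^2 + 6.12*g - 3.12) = 0.16*g^6 - 1.39*g^5 + 0.03*g^4 - 2.89*g^3 + 6.11*g^2 - 5.37*g + 3.37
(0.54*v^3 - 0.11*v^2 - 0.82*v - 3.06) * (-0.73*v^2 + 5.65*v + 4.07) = -0.3942*v^5 + 3.1313*v^4 + 2.1749*v^3 - 2.8469*v^2 - 20.6264*v - 12.4542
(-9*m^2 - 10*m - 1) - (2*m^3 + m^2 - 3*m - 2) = -2*m^3 - 10*m^2 - 7*m + 1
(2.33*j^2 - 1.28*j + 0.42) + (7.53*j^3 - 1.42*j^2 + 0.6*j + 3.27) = 7.53*j^3 + 0.91*j^2 - 0.68*j + 3.69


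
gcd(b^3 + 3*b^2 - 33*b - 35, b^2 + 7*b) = b + 7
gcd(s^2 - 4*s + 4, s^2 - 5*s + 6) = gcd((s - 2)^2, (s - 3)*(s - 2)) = s - 2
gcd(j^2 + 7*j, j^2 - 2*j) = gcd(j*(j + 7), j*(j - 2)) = j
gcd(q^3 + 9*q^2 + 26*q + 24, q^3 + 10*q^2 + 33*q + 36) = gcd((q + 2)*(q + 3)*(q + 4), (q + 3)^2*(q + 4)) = q^2 + 7*q + 12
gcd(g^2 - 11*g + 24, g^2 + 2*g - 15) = g - 3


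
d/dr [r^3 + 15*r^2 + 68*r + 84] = 3*r^2 + 30*r + 68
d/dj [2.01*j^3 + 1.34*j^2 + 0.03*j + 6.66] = 6.03*j^2 + 2.68*j + 0.03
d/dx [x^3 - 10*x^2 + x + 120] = 3*x^2 - 20*x + 1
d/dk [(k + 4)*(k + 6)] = 2*k + 10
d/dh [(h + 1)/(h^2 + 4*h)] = (h*(h + 4) - 2*(h + 1)*(h + 2))/(h^2*(h + 4)^2)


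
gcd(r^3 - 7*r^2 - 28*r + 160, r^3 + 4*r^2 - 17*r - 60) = r^2 + r - 20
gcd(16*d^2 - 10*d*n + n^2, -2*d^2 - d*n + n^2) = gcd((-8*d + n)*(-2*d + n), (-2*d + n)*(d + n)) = 2*d - n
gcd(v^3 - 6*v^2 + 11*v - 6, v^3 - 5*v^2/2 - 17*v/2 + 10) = v - 1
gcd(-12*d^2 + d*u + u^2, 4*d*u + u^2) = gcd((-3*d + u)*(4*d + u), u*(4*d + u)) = 4*d + u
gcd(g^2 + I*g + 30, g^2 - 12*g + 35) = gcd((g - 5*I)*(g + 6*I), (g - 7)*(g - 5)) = 1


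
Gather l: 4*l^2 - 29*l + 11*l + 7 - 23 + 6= 4*l^2 - 18*l - 10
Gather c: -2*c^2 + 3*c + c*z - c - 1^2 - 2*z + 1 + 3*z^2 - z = -2*c^2 + c*(z + 2) + 3*z^2 - 3*z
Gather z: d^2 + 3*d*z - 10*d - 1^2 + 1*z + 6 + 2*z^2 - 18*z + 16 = d^2 - 10*d + 2*z^2 + z*(3*d - 17) + 21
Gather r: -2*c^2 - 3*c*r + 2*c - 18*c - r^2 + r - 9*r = -2*c^2 - 16*c - r^2 + r*(-3*c - 8)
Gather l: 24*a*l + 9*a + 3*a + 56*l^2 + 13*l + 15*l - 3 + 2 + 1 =12*a + 56*l^2 + l*(24*a + 28)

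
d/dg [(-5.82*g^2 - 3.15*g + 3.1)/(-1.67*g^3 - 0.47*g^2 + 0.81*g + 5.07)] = (-9.7194*g^4 - 10.521*g^3 + 9.3363*g^2 - 56.1008*g - 18.4815)/(2.7889*g^6 + 1.5698*g^5 - 2.4845*g^4 - 17.6952*g^3 - 4.1097*g^2 + 8.2134*g + 25.7049)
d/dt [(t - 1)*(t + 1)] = 2*t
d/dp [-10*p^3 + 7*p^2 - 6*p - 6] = -30*p^2 + 14*p - 6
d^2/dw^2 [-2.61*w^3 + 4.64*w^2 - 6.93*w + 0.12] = 9.28 - 15.66*w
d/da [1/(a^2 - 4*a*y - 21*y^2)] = 2*(-a + 2*y)/(-a^2 + 4*a*y + 21*y^2)^2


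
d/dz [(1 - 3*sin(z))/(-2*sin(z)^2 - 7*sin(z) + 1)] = (-6*sin(z)^2 + 4*sin(z) + 4)*cos(z)/(7*sin(z) - cos(2*z))^2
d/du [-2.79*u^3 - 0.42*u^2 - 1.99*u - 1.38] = -8.37*u^2 - 0.84*u - 1.99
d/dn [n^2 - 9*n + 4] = 2*n - 9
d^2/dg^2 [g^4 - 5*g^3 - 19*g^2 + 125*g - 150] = 12*g^2 - 30*g - 38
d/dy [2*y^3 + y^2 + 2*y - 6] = 6*y^2 + 2*y + 2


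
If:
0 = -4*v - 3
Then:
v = -3/4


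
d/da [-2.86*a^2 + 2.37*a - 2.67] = 2.37 - 5.72*a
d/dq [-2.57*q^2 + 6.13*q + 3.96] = 6.13 - 5.14*q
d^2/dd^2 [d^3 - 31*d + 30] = 6*d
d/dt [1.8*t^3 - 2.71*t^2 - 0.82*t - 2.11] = 5.4*t^2 - 5.42*t - 0.82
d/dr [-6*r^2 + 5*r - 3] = 5 - 12*r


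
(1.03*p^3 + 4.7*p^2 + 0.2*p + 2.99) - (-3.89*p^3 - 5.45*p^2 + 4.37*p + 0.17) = 4.92*p^3 + 10.15*p^2 - 4.17*p + 2.82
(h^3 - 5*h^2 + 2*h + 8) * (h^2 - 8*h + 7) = h^5 - 13*h^4 + 49*h^3 - 43*h^2 - 50*h + 56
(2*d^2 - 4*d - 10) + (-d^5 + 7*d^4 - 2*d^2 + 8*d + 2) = -d^5 + 7*d^4 + 4*d - 8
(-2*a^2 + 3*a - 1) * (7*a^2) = -14*a^4 + 21*a^3 - 7*a^2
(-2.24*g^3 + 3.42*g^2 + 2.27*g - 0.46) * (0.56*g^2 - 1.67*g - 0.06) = -1.2544*g^5 + 5.656*g^4 - 4.3058*g^3 - 4.2537*g^2 + 0.632*g + 0.0276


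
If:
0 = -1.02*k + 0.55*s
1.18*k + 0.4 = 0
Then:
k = -0.34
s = -0.63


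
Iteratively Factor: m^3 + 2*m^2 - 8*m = (m - 2)*(m^2 + 4*m) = (m - 2)*(m + 4)*(m)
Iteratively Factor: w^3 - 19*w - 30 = (w - 5)*(w^2 + 5*w + 6) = (w - 5)*(w + 3)*(w + 2)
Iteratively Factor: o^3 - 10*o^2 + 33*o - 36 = (o - 3)*(o^2 - 7*o + 12) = (o - 3)^2*(o - 4)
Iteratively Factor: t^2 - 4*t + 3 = (t - 3)*(t - 1)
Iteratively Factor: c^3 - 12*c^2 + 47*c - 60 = (c - 3)*(c^2 - 9*c + 20) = (c - 5)*(c - 3)*(c - 4)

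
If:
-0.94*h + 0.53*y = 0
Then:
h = 0.563829787234043*y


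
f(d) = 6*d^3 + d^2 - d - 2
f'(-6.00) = 635.00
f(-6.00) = -1256.00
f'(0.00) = -1.00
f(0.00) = -2.00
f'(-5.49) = 530.54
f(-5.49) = -959.18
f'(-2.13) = 76.40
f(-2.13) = -53.31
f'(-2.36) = 94.53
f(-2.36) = -72.94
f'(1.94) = 70.62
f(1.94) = 43.63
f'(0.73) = 10.05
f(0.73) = 0.14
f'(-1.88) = 58.86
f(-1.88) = -36.45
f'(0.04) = -0.89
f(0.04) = -2.04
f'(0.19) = 0.03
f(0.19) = -2.11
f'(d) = 18*d^2 + 2*d - 1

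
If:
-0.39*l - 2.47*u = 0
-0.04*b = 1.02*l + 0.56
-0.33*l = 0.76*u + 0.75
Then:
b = 77.07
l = -3.57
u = 0.56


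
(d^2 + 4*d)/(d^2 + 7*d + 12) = d/(d + 3)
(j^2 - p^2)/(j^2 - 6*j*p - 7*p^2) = (-j + p)/(-j + 7*p)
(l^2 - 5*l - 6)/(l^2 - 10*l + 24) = (l + 1)/(l - 4)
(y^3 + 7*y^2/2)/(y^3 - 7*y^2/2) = (2*y + 7)/(2*y - 7)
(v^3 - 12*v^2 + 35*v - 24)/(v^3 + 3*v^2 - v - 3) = (v^2 - 11*v + 24)/(v^2 + 4*v + 3)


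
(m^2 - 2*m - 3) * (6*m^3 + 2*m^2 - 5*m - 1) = 6*m^5 - 10*m^4 - 27*m^3 + 3*m^2 + 17*m + 3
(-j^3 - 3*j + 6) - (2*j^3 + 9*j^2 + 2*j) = -3*j^3 - 9*j^2 - 5*j + 6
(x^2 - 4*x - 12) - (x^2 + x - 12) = -5*x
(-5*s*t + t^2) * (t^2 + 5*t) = -5*s*t^3 - 25*s*t^2 + t^4 + 5*t^3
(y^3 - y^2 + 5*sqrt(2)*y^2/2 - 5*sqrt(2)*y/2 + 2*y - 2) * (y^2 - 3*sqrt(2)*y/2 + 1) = y^5 - y^4 + sqrt(2)*y^4 - 9*y^3/2 - sqrt(2)*y^3 - sqrt(2)*y^2/2 + 9*y^2/2 + sqrt(2)*y/2 + 2*y - 2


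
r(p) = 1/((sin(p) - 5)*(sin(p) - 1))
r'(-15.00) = -0.06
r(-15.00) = 0.11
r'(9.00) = -0.65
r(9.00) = 0.37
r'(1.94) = -19.86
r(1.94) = 3.65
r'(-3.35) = -0.38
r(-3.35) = 0.26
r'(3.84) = -0.06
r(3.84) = 0.11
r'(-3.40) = -0.43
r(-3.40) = 0.28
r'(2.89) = -0.42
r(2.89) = 0.28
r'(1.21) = 21.29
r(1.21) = 3.82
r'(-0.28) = 0.14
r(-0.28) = 0.15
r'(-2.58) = -0.08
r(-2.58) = 0.12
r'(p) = -cos(p)/((sin(p) - 5)*(sin(p) - 1)^2) - cos(p)/((sin(p) - 5)^2*(sin(p) - 1)) = 2*(3 - sin(p))*cos(p)/((sin(p) - 5)^2*(sin(p) - 1)^2)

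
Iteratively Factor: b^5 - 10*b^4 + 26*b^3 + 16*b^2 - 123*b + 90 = (b - 5)*(b^4 - 5*b^3 + b^2 + 21*b - 18) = (b - 5)*(b - 1)*(b^3 - 4*b^2 - 3*b + 18) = (b - 5)*(b - 1)*(b + 2)*(b^2 - 6*b + 9) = (b - 5)*(b - 3)*(b - 1)*(b + 2)*(b - 3)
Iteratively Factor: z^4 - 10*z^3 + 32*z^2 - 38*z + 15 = (z - 1)*(z^3 - 9*z^2 + 23*z - 15) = (z - 1)^2*(z^2 - 8*z + 15) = (z - 3)*(z - 1)^2*(z - 5)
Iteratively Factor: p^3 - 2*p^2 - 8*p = (p)*(p^2 - 2*p - 8) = p*(p + 2)*(p - 4)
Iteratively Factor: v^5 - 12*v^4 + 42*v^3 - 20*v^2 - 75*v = (v)*(v^4 - 12*v^3 + 42*v^2 - 20*v - 75) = v*(v - 5)*(v^3 - 7*v^2 + 7*v + 15) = v*(v - 5)^2*(v^2 - 2*v - 3) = v*(v - 5)^2*(v + 1)*(v - 3)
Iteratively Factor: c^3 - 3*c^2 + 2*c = (c)*(c^2 - 3*c + 2) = c*(c - 2)*(c - 1)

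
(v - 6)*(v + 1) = v^2 - 5*v - 6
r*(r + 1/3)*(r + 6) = r^3 + 19*r^2/3 + 2*r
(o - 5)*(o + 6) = o^2 + o - 30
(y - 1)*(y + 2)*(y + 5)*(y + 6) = y^4 + 12*y^3 + 39*y^2 + 8*y - 60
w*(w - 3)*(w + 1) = w^3 - 2*w^2 - 3*w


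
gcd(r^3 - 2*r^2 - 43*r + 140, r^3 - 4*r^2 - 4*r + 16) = r - 4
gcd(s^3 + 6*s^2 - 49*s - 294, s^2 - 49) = s^2 - 49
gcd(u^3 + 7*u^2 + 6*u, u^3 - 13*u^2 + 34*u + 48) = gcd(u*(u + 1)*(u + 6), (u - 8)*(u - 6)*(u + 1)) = u + 1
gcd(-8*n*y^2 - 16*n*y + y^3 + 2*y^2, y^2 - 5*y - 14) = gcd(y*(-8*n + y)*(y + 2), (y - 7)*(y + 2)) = y + 2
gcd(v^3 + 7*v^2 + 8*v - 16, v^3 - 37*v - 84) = v + 4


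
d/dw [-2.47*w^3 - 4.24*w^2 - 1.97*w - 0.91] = -7.41*w^2 - 8.48*w - 1.97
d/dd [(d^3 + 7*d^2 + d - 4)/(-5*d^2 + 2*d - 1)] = (-5*d^4 + 4*d^3 + 16*d^2 - 54*d + 7)/(25*d^4 - 20*d^3 + 14*d^2 - 4*d + 1)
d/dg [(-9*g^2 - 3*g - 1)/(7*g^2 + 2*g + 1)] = (3*g^2 - 4*g - 1)/(49*g^4 + 28*g^3 + 18*g^2 + 4*g + 1)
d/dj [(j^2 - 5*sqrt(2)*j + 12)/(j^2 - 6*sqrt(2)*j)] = (-sqrt(2)*j^2 - 24*j + 72*sqrt(2))/(j^2*(j^2 - 12*sqrt(2)*j + 72))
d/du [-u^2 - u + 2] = -2*u - 1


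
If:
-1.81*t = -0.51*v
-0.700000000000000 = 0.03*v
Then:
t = -6.57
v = -23.33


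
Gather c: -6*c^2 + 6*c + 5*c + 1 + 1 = -6*c^2 + 11*c + 2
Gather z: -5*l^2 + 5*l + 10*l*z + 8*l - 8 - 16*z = -5*l^2 + 13*l + z*(10*l - 16) - 8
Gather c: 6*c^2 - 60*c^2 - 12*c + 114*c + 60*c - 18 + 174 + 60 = -54*c^2 + 162*c + 216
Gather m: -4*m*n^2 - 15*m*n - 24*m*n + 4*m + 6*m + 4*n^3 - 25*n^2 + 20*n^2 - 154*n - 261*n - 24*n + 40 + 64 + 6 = m*(-4*n^2 - 39*n + 10) + 4*n^3 - 5*n^2 - 439*n + 110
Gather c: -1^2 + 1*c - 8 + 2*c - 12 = 3*c - 21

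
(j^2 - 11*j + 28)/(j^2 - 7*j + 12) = (j - 7)/(j - 3)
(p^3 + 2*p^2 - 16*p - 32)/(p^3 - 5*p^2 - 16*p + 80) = (p + 2)/(p - 5)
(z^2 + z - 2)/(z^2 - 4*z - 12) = (z - 1)/(z - 6)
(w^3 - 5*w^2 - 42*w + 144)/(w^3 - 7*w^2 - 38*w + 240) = (w - 3)/(w - 5)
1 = 1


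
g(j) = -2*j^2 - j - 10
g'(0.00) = -1.00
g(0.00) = -10.00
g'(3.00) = -13.00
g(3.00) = -31.00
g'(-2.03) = 7.12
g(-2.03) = -16.21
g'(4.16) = -17.64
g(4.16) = -48.77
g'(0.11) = -1.44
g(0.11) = -10.13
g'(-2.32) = 8.28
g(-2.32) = -18.44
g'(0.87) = -4.48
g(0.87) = -12.38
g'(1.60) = -7.40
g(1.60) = -16.72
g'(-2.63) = 9.52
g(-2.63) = -21.20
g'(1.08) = -5.32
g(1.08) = -13.41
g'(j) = -4*j - 1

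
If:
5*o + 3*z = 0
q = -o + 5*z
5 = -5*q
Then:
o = 3/28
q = -1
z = -5/28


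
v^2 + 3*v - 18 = (v - 3)*(v + 6)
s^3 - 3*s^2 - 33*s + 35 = (s - 7)*(s - 1)*(s + 5)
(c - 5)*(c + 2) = c^2 - 3*c - 10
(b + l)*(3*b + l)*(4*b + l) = 12*b^3 + 19*b^2*l + 8*b*l^2 + l^3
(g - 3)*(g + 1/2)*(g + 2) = g^3 - g^2/2 - 13*g/2 - 3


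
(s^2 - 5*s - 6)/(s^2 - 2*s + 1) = (s^2 - 5*s - 6)/(s^2 - 2*s + 1)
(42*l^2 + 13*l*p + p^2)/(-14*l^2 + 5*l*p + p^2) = (6*l + p)/(-2*l + p)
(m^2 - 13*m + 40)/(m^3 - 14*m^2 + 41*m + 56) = (m - 5)/(m^2 - 6*m - 7)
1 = 1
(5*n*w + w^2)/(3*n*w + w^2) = (5*n + w)/(3*n + w)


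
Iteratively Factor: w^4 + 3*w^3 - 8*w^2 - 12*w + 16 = (w - 2)*(w^3 + 5*w^2 + 2*w - 8) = (w - 2)*(w - 1)*(w^2 + 6*w + 8) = (w - 2)*(w - 1)*(w + 4)*(w + 2)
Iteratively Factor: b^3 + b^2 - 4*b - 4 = (b - 2)*(b^2 + 3*b + 2) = (b - 2)*(b + 2)*(b + 1)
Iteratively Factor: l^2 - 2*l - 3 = (l - 3)*(l + 1)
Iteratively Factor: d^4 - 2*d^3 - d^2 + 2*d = (d)*(d^3 - 2*d^2 - d + 2) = d*(d + 1)*(d^2 - 3*d + 2) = d*(d - 1)*(d + 1)*(d - 2)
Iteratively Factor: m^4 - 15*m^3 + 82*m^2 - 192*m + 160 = (m - 4)*(m^3 - 11*m^2 + 38*m - 40) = (m - 4)^2*(m^2 - 7*m + 10) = (m - 4)^2*(m - 2)*(m - 5)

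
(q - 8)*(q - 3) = q^2 - 11*q + 24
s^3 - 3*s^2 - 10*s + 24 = (s - 4)*(s - 2)*(s + 3)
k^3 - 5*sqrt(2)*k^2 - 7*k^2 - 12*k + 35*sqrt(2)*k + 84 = (k - 7)*(k - 6*sqrt(2))*(k + sqrt(2))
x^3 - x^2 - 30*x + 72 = (x - 4)*(x - 3)*(x + 6)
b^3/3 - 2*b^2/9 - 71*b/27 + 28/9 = (b/3 + 1)*(b - 7/3)*(b - 4/3)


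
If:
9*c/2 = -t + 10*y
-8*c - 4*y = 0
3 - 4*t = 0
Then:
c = -3/98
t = 3/4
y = 3/49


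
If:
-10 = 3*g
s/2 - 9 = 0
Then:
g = -10/3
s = 18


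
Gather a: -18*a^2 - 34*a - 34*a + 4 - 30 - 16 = -18*a^2 - 68*a - 42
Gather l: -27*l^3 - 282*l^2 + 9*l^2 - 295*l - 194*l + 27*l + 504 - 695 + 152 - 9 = -27*l^3 - 273*l^2 - 462*l - 48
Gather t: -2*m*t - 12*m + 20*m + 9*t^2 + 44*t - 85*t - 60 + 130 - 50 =8*m + 9*t^2 + t*(-2*m - 41) + 20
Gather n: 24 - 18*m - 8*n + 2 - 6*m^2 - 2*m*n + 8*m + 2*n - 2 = -6*m^2 - 10*m + n*(-2*m - 6) + 24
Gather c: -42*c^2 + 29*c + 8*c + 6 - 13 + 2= -42*c^2 + 37*c - 5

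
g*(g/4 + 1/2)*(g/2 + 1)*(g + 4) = g^4/8 + g^3 + 5*g^2/2 + 2*g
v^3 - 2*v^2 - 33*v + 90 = (v - 5)*(v - 3)*(v + 6)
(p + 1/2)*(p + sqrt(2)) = p^2 + p/2 + sqrt(2)*p + sqrt(2)/2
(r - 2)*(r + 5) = r^2 + 3*r - 10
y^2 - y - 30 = (y - 6)*(y + 5)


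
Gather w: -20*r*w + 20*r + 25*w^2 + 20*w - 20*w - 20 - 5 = -20*r*w + 20*r + 25*w^2 - 25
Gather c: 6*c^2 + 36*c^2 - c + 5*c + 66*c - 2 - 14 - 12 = 42*c^2 + 70*c - 28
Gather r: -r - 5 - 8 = -r - 13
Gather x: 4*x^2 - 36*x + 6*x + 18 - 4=4*x^2 - 30*x + 14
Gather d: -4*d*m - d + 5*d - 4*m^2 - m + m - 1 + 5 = d*(4 - 4*m) - 4*m^2 + 4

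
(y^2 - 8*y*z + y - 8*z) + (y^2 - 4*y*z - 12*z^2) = 2*y^2 - 12*y*z + y - 12*z^2 - 8*z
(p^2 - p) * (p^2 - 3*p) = p^4 - 4*p^3 + 3*p^2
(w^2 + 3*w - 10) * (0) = 0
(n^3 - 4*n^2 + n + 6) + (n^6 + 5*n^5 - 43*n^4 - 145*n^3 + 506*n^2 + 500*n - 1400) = n^6 + 5*n^5 - 43*n^4 - 144*n^3 + 502*n^2 + 501*n - 1394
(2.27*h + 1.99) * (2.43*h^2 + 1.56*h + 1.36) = 5.5161*h^3 + 8.3769*h^2 + 6.1916*h + 2.7064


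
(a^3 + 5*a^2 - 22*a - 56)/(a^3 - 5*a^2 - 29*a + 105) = (a^3 + 5*a^2 - 22*a - 56)/(a^3 - 5*a^2 - 29*a + 105)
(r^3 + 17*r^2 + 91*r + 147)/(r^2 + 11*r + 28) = (r^2 + 10*r + 21)/(r + 4)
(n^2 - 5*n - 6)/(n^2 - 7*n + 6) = (n + 1)/(n - 1)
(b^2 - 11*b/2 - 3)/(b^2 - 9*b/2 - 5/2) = (b - 6)/(b - 5)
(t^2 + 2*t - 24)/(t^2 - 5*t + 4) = (t + 6)/(t - 1)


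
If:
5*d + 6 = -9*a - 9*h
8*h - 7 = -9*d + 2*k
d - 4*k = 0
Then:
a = 73*k/36 - 37/24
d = 4*k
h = 7/8 - 17*k/4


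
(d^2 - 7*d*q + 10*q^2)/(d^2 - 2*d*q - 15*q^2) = (d - 2*q)/(d + 3*q)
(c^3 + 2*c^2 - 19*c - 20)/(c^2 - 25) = (c^2 - 3*c - 4)/(c - 5)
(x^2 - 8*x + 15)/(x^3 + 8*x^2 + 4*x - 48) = (x^2 - 8*x + 15)/(x^3 + 8*x^2 + 4*x - 48)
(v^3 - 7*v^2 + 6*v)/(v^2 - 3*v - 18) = v*(v - 1)/(v + 3)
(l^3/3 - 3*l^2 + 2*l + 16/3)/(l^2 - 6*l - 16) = (l^2 - l - 2)/(3*(l + 2))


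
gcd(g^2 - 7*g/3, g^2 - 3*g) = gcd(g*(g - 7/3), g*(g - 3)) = g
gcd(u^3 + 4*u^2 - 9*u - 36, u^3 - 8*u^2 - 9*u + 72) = u^2 - 9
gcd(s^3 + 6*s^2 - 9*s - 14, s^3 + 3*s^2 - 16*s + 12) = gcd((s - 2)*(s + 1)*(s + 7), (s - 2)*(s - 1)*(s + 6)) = s - 2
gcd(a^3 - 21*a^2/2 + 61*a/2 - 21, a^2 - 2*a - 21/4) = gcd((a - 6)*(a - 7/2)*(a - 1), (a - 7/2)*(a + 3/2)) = a - 7/2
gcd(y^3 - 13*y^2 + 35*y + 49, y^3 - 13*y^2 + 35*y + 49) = y^3 - 13*y^2 + 35*y + 49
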